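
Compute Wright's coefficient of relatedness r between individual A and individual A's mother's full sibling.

0.25

Each parent–offspring link contributes a factor of 1/2, and independent paths through distinct common ancestors add.
Full aunt/uncle↔niece/nephew: two paths of length 3 through the shared grandparent pair: r = 2·(1/2)^3 = 1/4.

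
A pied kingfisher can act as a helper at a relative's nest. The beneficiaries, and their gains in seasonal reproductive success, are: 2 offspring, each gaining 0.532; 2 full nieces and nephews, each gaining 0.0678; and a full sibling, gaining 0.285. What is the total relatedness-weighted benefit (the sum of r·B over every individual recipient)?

r to an offspring = 0.5 (one parent–offspring link: r = (1/2)^1 = 1/2).
r to a full niece or nephew = 0.25 (full aunt/uncle↔niece/nephew: two paths of length 3 through the shared grandparent pair: r = 2·(1/2)^3 = 1/4).
r to a full sibling = 1/2 (full sibs share both parents — two paths of length 2: r = 2·(1/2)^2 = 1/2).
Summing one r·B term per recipient: 2·0.5·0.532 + 2·0.25·0.0678 + 1·0.5·0.285 = 0.7084.

0.7084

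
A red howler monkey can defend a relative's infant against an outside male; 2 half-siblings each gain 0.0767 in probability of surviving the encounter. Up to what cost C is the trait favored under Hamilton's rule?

0.03835

r to a half-sibling = 1/4 (half-sibs share one parent — one path of length 2: r = (1/2)^2 = 1/4).
Hamilton's rule: n·r·B > C, so the trait is favored while C < n·r·B = 2·0.25·0.0767 = 0.03835.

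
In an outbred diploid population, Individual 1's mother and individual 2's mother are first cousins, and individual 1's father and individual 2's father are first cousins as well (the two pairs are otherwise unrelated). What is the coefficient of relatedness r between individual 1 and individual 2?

0.0625

Wright's path rule: contributions from independent ancestry routes add.
Individual 1 and individual 2 are related in two ways: second cousins through their mothers (r = 1/32) and second cousins through their fathers (r = 1/32).
r = 1/32 + 1/32 = 0.0625.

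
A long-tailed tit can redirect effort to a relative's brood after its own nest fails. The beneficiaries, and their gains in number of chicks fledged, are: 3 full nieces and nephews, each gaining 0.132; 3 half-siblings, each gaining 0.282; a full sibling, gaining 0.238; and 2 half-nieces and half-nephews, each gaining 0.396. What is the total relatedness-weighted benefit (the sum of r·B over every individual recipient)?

r to a full niece or nephew = 1/4 (full aunt/uncle↔niece/nephew: two paths of length 3 through the shared grandparent pair: r = 2·(1/2)^3 = 1/4).
r to a half-sibling = 0.25 (half-sibs share one parent — one path of length 2: r = (1/2)^2 = 1/4).
r to a full sibling = 0.5 (full sibs share both parents — two paths of length 2: r = 2·(1/2)^2 = 1/2).
r to a half-niece or half-nephew = 0.125 (half-aunt/uncle↔niece/nephew: one path of length 3: r = (1/2)^3 = 1/8).
Summing one r·B term per recipient: 3·0.25·0.132 + 3·0.25·0.282 + 1·0.5·0.238 + 2·0.125·0.396 = 0.5285.

0.5285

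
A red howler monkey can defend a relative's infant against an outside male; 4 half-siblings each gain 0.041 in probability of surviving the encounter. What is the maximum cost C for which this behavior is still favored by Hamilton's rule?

0.041

r to a half-sibling = 1/4 (half-sibs share one parent — one path of length 2: r = (1/2)^2 = 1/4).
Hamilton's rule: n·r·B > C, so the trait is favored while C < n·r·B = 4·0.25·0.041 = 0.041.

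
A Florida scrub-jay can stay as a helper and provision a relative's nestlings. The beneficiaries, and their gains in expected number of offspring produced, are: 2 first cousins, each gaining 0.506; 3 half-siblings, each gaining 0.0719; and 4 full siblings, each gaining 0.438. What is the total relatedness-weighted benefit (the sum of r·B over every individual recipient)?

1.056425

r to a first cousin = 0.125 (first cousins share one grandparent pair — two paths of length 4: r = 2·(1/2)^4 = 1/8).
r to a half-sibling = 1/4 (half-sibs share one parent — one path of length 2: r = (1/2)^2 = 1/4).
r to a full sibling = 1/2 (full sibs share both parents — two paths of length 2: r = 2·(1/2)^2 = 1/2).
Summing one r·B term per recipient: 2·0.125·0.506 + 3·0.25·0.0719 + 4·0.5·0.438 = 1.056425.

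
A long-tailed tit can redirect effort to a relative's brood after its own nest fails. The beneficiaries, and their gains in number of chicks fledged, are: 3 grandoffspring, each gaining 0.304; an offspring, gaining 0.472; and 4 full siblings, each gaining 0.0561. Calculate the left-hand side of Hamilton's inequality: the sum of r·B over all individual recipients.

0.5762

r to a grandoffspring = 1/4 (two parent–offspring links: r = (1/2)^2 = 1/4).
r to an offspring = 1/2 (one parent–offspring link: r = (1/2)^1 = 1/2).
r to a full sibling = 0.5 (full sibs share both parents — two paths of length 2: r = 2·(1/2)^2 = 1/2).
Summing one r·B term per recipient: 3·0.25·0.304 + 1·0.5·0.472 + 4·0.5·0.0561 = 0.5762.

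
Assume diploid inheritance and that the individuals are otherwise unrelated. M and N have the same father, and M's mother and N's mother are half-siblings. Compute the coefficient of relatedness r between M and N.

0.3125

With two independent routes of shared ancestry, r is the sum of the two contributions.
M and N are related in two ways: half-sibs through their shared father (r = 1/4) and half first cousins through their mothers (r = 1/16).
r = 1/4 + 1/16 = 0.3125.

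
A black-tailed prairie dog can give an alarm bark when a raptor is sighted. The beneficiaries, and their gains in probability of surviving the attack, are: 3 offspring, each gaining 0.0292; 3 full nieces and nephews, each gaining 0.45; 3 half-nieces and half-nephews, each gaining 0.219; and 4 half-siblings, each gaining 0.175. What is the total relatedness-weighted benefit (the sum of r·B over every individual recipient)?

0.638425

r to an offspring = 1/2 (one parent–offspring link: r = (1/2)^1 = 1/2).
r to a full niece or nephew = 1/4 (full aunt/uncle↔niece/nephew: two paths of length 3 through the shared grandparent pair: r = 2·(1/2)^3 = 1/4).
r to a half-niece or half-nephew = 1/8 (half-aunt/uncle↔niece/nephew: one path of length 3: r = (1/2)^3 = 1/8).
r to a half-sibling = 0.25 (half-sibs share one parent — one path of length 2: r = (1/2)^2 = 1/4).
Summing one r·B term per recipient: 3·0.5·0.0292 + 3·0.25·0.45 + 3·0.125·0.219 + 4·0.25·0.175 = 0.638425.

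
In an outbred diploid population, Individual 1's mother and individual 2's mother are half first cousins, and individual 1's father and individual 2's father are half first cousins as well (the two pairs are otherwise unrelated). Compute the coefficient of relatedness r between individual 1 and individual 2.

Independent pedigree routes through distinct common ancestors add.
Individual 1 and individual 2 are related in two ways: half second cousins through their mothers (r = 1/64) and half second cousins through their fathers (r = 1/64).
r = 1/64 + 1/64 = 1/32 = 0.03125.

0.03125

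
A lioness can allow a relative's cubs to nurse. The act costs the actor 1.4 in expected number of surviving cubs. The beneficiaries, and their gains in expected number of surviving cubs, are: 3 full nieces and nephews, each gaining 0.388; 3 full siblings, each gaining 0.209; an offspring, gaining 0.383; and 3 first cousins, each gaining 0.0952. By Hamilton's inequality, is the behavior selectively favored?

No

Hamilton's rule: the trait is favored when the sum of r·B over every recipient exceeds the actor's cost C.
r to a full niece or nephew = 0.25 (full aunt/uncle↔niece/nephew: two paths of length 3 through the shared grandparent pair: r = 2·(1/2)^3 = 1/4).
r to a full sibling = 1/2 (full sibs share both parents — two paths of length 2: r = 2·(1/2)^2 = 1/2).
r to an offspring = 0.5 (one parent–offspring link: r = (1/2)^1 = 1/2).
r to a first cousin = 1/8 (first cousins share one grandparent pair — two paths of length 4: r = 2·(1/2)^4 = 1/8).
Summing one r·B term per recipient: 3·0.25·0.388 + 3·0.5·0.209 + 1·0.5·0.383 + 3·0.125·0.0952 = 0.8317.
0.8317 < 1.4: the indirect benefit is less than the cost.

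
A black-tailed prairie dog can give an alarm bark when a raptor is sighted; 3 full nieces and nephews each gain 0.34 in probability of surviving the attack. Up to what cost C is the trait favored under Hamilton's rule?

0.255

r to a full niece or nephew = 0.25 (full aunt/uncle↔niece/nephew: two paths of length 3 through the shared grandparent pair: r = 2·(1/2)^3 = 1/4).
Hamilton's rule: n·r·B > C, so the trait is favored while C < n·r·B = 3·0.25·0.34 = 0.255.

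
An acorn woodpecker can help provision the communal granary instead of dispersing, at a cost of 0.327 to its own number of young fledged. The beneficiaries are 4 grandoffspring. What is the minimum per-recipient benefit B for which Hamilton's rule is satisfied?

r to a grandoffspring = 1/4 (two parent–offspring links: r = (1/2)^2 = 1/4).
Hamilton's rule with n recipients of equal r: n·r·B > C, so B > C/(n·r) = 0.327/(4·0.25) = 0.327.

0.327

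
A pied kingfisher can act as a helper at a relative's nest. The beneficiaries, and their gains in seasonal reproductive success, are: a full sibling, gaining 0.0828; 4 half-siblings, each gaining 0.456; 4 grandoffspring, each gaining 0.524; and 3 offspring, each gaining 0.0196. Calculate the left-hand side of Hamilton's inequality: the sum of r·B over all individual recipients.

1.0508

r to a full sibling = 0.5 (full sibs share both parents — two paths of length 2: r = 2·(1/2)^2 = 1/2).
r to a half-sibling = 1/4 (half-sibs share one parent — one path of length 2: r = (1/2)^2 = 1/4).
r to a grandoffspring = 1/4 (two parent–offspring links: r = (1/2)^2 = 1/4).
r to an offspring = 1/2 (one parent–offspring link: r = (1/2)^1 = 1/2).
Summing one r·B term per recipient: 1·0.5·0.0828 + 4·0.25·0.456 + 4·0.25·0.524 + 3·0.5·0.0196 = 1.0508.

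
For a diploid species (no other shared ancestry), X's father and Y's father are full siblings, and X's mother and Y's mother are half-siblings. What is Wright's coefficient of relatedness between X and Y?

Independent pedigree routes through distinct common ancestors add.
X and Y are related in two ways: first cousins through their fathers (r = 1/8) and half first cousins through their mothers (r = 1/16).
r = 1/8 + 1/16 = 0.1875.

0.1875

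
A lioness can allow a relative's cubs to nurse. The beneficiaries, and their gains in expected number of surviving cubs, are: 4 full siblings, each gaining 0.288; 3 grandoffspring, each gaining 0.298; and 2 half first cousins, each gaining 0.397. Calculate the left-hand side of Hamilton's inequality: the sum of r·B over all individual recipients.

0.849125

r to a full sibling = 0.5 (full sibs share both parents — two paths of length 2: r = 2·(1/2)^2 = 1/2).
r to a grandoffspring = 0.25 (two parent–offspring links: r = (1/2)^2 = 1/4).
r to a half first cousin = 0.0625 (half first cousins share one grandparent — one path of length 4: r = (1/2)^4 = 1/16).
Summing one r·B term per recipient: 4·0.5·0.288 + 3·0.25·0.298 + 2·0.0625·0.397 = 0.849125.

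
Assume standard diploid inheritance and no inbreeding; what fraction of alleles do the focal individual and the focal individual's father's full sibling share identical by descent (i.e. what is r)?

Each parent–offspring link contributes a factor of 1/2, and independent paths through distinct common ancestors add.
Full aunt/uncle↔niece/nephew: two paths of length 3 through the shared grandparent pair: r = 2·(1/2)^3 = 1/4.

0.25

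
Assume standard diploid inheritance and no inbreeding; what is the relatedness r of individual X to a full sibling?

0.5

Each parent–offspring link contributes a factor of 1/2, and independent paths through distinct common ancestors add.
Full sibs share both parents — two paths of length 2: r = 2·(1/2)^2 = 1/2.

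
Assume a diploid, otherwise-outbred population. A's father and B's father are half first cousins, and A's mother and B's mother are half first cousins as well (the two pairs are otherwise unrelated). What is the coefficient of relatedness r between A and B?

Independent pedigree routes through distinct common ancestors add.
A and B are related in two ways: half second cousins through their fathers (r = 1/64) and half second cousins through their mothers (r = 1/64).
r = 1/64 + 1/64 = 1/32 = 0.03125.

0.03125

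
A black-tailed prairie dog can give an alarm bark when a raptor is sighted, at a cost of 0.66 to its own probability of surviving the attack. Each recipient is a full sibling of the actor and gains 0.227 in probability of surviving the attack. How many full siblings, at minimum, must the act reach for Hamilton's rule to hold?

r to a full sibling = 0.5 (full sibs share both parents — two paths of length 2: r = 2·(1/2)^2 = 1/2).
Hamilton's rule: n·r·B > C  ⇒  n > C/(r·B) = 0.66/(0.5·0.227) = 5.815.
The smallest integer exceeding 5.815 is 6.

6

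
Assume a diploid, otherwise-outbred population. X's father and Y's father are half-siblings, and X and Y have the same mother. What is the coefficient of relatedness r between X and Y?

Relatedness sums over independent paths through distinct common ancestors.
X and Y are related in two ways: half first cousins through their fathers (r = 1/16) and half-sibs through their shared mother (r = 1/4).
r = 1/16 + 1/4 = 5/16 = 0.3125.

0.3125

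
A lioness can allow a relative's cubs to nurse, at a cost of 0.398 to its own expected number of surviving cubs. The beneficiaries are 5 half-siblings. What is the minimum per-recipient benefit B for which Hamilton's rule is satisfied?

r to a half-sibling = 0.25 (half-sibs share one parent — one path of length 2: r = (1/2)^2 = 1/4).
Hamilton's rule with n recipients of equal r: n·r·B > C, so B > C/(n·r) = 0.398/(5·0.25) = 0.3184.

0.3184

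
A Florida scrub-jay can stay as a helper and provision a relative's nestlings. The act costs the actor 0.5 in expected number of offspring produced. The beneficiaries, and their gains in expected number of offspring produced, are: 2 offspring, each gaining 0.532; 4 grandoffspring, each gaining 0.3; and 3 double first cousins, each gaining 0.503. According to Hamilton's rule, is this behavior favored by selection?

Hamilton's rule: the trait is favored when the sum of r·B over every recipient exceeds the actor's cost C.
r to an offspring = 1/2 (one parent–offspring link: r = (1/2)^1 = 1/2).
r to a grandoffspring = 0.25 (two parent–offspring links: r = (1/2)^2 = 1/4).
r to a double first cousin = 0.25 (double first cousins share both grandparent pairs — four paths of length 4: r = 4·(1/2)^4 = 1/4).
Summing one r·B term per recipient: 2·0.5·0.532 + 4·0.25·0.3 + 3·0.25·0.503 = 1.20925.
1.20925 > 0.5: the indirect benefit exceeds the cost.

Yes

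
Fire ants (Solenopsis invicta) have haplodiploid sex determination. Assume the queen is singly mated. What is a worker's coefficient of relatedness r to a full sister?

Haplodiploid full sisters inherit their father's entire haploid genome identically (contributing 1/2) and on average half of their mother's contribution (1/2 · 1/2 = 1/4); r = 1/2 + 1/4 = 3/4.

0.75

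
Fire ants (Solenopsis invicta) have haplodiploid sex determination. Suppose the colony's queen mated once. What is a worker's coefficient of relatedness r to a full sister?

0.75

Haplodiploid full sisters inherit their father's entire haploid genome identically (contributing 1/2) and on average half of their mother's contribution (1/2 · 1/2 = 1/4); r = 1/2 + 1/4 = 3/4.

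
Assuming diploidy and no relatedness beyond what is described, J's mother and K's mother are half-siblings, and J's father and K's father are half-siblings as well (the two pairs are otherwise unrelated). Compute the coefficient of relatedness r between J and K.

Independent pedigree routes through distinct common ancestors add.
J and K are related in two ways: half first cousins through their mothers (r = 1/16) and half first cousins through their fathers (r = 1/16).
r = 1/16 + 1/16 = 0.125.

0.125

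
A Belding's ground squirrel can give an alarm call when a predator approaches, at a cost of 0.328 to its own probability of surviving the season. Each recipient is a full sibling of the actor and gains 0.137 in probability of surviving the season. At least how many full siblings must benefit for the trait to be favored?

5

r to a full sibling = 0.5 (full sibs share both parents — two paths of length 2: r = 2·(1/2)^2 = 1/2).
Hamilton's rule: n·r·B > C  ⇒  n > C/(r·B) = 0.328/(0.5·0.137) = 4.788.
The smallest integer exceeding 4.788 is 5.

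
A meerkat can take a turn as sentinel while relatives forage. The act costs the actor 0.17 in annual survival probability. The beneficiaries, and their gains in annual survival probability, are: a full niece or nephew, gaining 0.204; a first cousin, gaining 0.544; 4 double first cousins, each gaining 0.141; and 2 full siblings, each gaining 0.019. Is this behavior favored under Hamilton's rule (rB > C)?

Yes

Hamilton's rule: the trait is favored when the sum of r·B over every recipient exceeds the actor's cost C.
r to a full niece or nephew = 1/4 (full aunt/uncle↔niece/nephew: two paths of length 3 through the shared grandparent pair: r = 2·(1/2)^3 = 1/4).
r to a first cousin = 1/8 (first cousins share one grandparent pair — two paths of length 4: r = 2·(1/2)^4 = 1/8).
r to a double first cousin = 0.25 (double first cousins share both grandparent pairs — four paths of length 4: r = 4·(1/2)^4 = 1/4).
r to a full sibling = 0.5 (full sibs share both parents — two paths of length 2: r = 2·(1/2)^2 = 1/2).
Summing one r·B term per recipient: 1·0.25·0.204 + 1·0.125·0.544 + 4·0.25·0.141 + 2·0.5·0.019 = 0.279.
0.279 > 0.17: the indirect benefit exceeds the cost.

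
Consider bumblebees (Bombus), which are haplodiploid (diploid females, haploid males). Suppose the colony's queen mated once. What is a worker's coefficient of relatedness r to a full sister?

0.75

Haplodiploid full sisters inherit their father's entire haploid genome identically (contributing 1/2) and on average half of their mother's contribution (1/2 · 1/2 = 1/4); r = 1/2 + 1/4 = 3/4.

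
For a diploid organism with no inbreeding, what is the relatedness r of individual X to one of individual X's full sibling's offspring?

Each parent–offspring link contributes a factor of 1/2, and independent paths through distinct common ancestors add.
Full aunt/uncle↔niece/nephew: two paths of length 3 through the shared grandparent pair: r = 2·(1/2)^3 = 1/4.

0.25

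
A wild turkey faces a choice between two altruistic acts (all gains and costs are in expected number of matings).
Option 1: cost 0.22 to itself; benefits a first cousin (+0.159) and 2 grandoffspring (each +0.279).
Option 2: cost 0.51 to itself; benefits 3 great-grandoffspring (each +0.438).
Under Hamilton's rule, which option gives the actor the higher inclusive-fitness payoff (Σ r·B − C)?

Option 1

Option 1: r to a first cousin = 0.125.
Option 1: r to a grandoffspring = 0.25.
Option 1: Σ r·B − C = (1·0.125·0.159 + 2·0.25·0.279) − 0.22 = -0.060625.
Option 2: r to a great-grandoffspring = 0.125.
Option 2: Σ r·B − C = (3·0.125·0.438) − 0.51 = -0.34575.
Option 1 has the higher net inclusive-fitness payoff.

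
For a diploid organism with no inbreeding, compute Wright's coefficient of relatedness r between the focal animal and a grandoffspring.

Two parent–offspring links: r = (1/2)^2 = 1/4.

0.25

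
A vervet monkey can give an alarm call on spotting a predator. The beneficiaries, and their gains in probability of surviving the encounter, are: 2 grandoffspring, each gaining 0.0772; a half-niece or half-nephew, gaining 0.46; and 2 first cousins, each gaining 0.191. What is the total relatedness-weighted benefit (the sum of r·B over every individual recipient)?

r to a grandoffspring = 0.25 (two parent–offspring links: r = (1/2)^2 = 1/4).
r to a half-niece or half-nephew = 0.125 (half-aunt/uncle↔niece/nephew: one path of length 3: r = (1/2)^3 = 1/8).
r to a first cousin = 0.125 (first cousins share one grandparent pair — two paths of length 4: r = 2·(1/2)^4 = 1/8).
Summing one r·B term per recipient: 2·0.25·0.0772 + 1·0.125·0.46 + 2·0.125·0.191 = 0.14385.

0.14385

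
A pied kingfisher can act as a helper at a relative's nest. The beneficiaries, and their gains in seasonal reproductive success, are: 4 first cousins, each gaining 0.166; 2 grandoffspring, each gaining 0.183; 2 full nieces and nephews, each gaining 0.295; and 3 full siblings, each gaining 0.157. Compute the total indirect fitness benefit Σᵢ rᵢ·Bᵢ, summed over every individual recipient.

r to a first cousin = 0.125 (first cousins share one grandparent pair — two paths of length 4: r = 2·(1/2)^4 = 1/8).
r to a grandoffspring = 1/4 (two parent–offspring links: r = (1/2)^2 = 1/4).
r to a full niece or nephew = 0.25 (full aunt/uncle↔niece/nephew: two paths of length 3 through the shared grandparent pair: r = 2·(1/2)^3 = 1/4).
r to a full sibling = 0.5 (full sibs share both parents — two paths of length 2: r = 2·(1/2)^2 = 1/2).
Summing one r·B term per recipient: 4·0.125·0.166 + 2·0.25·0.183 + 2·0.25·0.295 + 3·0.5·0.157 = 0.5575.

0.5575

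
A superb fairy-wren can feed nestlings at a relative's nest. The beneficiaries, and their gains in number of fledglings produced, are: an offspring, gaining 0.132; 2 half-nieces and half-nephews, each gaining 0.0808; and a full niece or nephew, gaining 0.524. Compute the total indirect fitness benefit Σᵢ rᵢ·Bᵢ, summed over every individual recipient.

r to an offspring = 1/2 (one parent–offspring link: r = (1/2)^1 = 1/2).
r to a half-niece or half-nephew = 1/8 (half-aunt/uncle↔niece/nephew: one path of length 3: r = (1/2)^3 = 1/8).
r to a full niece or nephew = 0.25 (full aunt/uncle↔niece/nephew: two paths of length 3 through the shared grandparent pair: r = 2·(1/2)^3 = 1/4).
Summing one r·B term per recipient: 1·0.5·0.132 + 2·0.125·0.0808 + 1·0.25·0.524 = 0.2172.

0.2172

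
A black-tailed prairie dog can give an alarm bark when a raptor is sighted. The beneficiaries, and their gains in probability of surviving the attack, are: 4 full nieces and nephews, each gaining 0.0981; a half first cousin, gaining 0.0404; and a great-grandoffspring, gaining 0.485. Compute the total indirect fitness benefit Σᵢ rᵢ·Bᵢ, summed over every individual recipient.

0.16125

r to a full niece or nephew = 0.25 (full aunt/uncle↔niece/nephew: two paths of length 3 through the shared grandparent pair: r = 2·(1/2)^3 = 1/4).
r to a half first cousin = 1/16 (half first cousins share one grandparent — one path of length 4: r = (1/2)^4 = 1/16).
r to a great-grandoffspring = 0.125 (three parent–offspring links: r = (1/2)^3 = 1/8).
Summing one r·B term per recipient: 4·0.25·0.0981 + 1·0.0625·0.0404 + 1·0.125·0.485 = 0.16125.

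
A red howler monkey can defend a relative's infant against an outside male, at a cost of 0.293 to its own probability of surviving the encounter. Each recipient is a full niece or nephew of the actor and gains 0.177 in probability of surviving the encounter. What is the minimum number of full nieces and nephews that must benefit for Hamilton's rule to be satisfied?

7

r to a full niece or nephew = 1/4 (full aunt/uncle↔niece/nephew: two paths of length 3 through the shared grandparent pair: r = 2·(1/2)^3 = 1/4).
Hamilton's rule: n·r·B > C  ⇒  n > C/(r·B) = 0.293/(0.25·0.177) = 6.621.
The smallest integer exceeding 6.621 is 7.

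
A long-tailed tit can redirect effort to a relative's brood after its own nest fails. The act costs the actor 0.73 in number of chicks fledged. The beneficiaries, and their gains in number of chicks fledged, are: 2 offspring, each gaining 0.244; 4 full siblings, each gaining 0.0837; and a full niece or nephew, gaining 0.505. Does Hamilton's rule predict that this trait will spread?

No

Hamilton's rule: the trait is favored when the sum of r·B over every recipient exceeds the actor's cost C.
r to an offspring = 0.5 (one parent–offspring link: r = (1/2)^1 = 1/2).
r to a full sibling = 0.5 (full sibs share both parents — two paths of length 2: r = 2·(1/2)^2 = 1/2).
r to a full niece or nephew = 1/4 (full aunt/uncle↔niece/nephew: two paths of length 3 through the shared grandparent pair: r = 2·(1/2)^3 = 1/4).
Summing one r·B term per recipient: 2·0.5·0.244 + 4·0.5·0.0837 + 1·0.25·0.505 = 0.53765.
0.53765 < 0.73: the indirect benefit is less than the cost.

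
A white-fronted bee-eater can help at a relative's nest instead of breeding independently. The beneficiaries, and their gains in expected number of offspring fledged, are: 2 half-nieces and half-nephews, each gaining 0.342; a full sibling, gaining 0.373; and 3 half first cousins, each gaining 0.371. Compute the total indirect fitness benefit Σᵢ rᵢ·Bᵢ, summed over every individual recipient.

r to a half-niece or half-nephew = 1/8 (half-aunt/uncle↔niece/nephew: one path of length 3: r = (1/2)^3 = 1/8).
r to a full sibling = 0.5 (full sibs share both parents — two paths of length 2: r = 2·(1/2)^2 = 1/2).
r to a half first cousin = 1/16 (half first cousins share one grandparent — one path of length 4: r = (1/2)^4 = 1/16).
Summing one r·B term per recipient: 2·0.125·0.342 + 1·0.5·0.373 + 3·0.0625·0.371 = 0.3415625.

0.3415625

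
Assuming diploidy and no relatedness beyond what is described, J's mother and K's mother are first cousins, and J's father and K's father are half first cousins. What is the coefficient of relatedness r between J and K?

0.046875

Independent pedigree routes through distinct common ancestors add.
J and K are related in two ways: second cousins through their mothers (r = 1/32) and half second cousins through their fathers (r = 1/64).
r = 1/32 + 1/64 = 0.046875.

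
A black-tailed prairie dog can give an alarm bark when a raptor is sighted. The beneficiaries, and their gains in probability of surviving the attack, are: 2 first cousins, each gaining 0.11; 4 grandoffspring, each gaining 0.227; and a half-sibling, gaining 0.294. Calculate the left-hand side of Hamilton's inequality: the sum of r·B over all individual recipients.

0.328

r to a first cousin = 0.125 (first cousins share one grandparent pair — two paths of length 4: r = 2·(1/2)^4 = 1/8).
r to a grandoffspring = 1/4 (two parent–offspring links: r = (1/2)^2 = 1/4).
r to a half-sibling = 0.25 (half-sibs share one parent — one path of length 2: r = (1/2)^2 = 1/4).
Summing one r·B term per recipient: 2·0.125·0.11 + 4·0.25·0.227 + 1·0.25·0.294 = 0.328.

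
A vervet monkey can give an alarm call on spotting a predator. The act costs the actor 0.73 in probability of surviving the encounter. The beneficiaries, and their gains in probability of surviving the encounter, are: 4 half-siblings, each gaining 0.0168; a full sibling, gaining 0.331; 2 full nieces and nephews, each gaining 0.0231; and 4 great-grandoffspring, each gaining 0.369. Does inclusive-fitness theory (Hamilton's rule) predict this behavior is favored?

No

Hamilton's rule: the trait is favored when the sum of r·B over every recipient exceeds the actor's cost C.
r to a half-sibling = 1/4 (half-sibs share one parent — one path of length 2: r = (1/2)^2 = 1/4).
r to a full sibling = 0.5 (full sibs share both parents — two paths of length 2: r = 2·(1/2)^2 = 1/2).
r to a full niece or nephew = 1/4 (full aunt/uncle↔niece/nephew: two paths of length 3 through the shared grandparent pair: r = 2·(1/2)^3 = 1/4).
r to a great-grandoffspring = 1/8 (three parent–offspring links: r = (1/2)^3 = 1/8).
Summing one r·B term per recipient: 4·0.25·0.0168 + 1·0.5·0.331 + 2·0.25·0.0231 + 4·0.125·0.369 = 0.37835.
0.37835 < 0.73: the indirect benefit is less than the cost.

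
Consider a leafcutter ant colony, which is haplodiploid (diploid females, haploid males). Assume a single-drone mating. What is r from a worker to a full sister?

0.75

Haplodiploid full sisters inherit their father's entire haploid genome identically (contributing 1/2) and on average half of their mother's contribution (1/2 · 1/2 = 1/4); r = 1/2 + 1/4 = 3/4.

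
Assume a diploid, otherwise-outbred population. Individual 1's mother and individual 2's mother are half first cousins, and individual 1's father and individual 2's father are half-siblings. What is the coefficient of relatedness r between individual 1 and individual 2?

0.078125

With two independent routes of shared ancestry, r is the sum of the two contributions.
Individual 1 and individual 2 are related in two ways: half second cousins through their mothers (r = 1/64) and half first cousins through their fathers (r = 1/16).
r = 1/64 + 1/16 = 5/64 = 0.078125.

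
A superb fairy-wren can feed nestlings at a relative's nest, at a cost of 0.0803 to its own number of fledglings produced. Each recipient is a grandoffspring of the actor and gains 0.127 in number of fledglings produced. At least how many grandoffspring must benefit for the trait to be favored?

3

r to a grandoffspring = 0.25 (two parent–offspring links: r = (1/2)^2 = 1/4).
Hamilton's rule: n·r·B > C  ⇒  n > C/(r·B) = 0.0803/(0.25·0.127) = 2.529.
The smallest integer exceeding 2.529 is 3.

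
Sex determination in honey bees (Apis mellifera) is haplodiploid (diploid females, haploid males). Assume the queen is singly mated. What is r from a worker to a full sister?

Haplodiploid full sisters inherit their father's entire haploid genome identically (contributing 1/2) and on average half of their mother's contribution (1/2 · 1/2 = 1/4); r = 1/2 + 1/4 = 3/4.

0.75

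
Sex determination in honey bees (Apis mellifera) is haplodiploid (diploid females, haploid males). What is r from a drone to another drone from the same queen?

Haploid brothers each carry a random half of the queen's diploid genome, so on average they share half: r = 1/2.

0.5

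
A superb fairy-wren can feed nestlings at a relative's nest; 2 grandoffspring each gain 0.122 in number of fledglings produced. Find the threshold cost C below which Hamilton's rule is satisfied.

r to a grandoffspring = 0.25 (two parent–offspring links: r = (1/2)^2 = 1/4).
Hamilton's rule: n·r·B > C, so the trait is favored while C < n·r·B = 2·0.25·0.122 = 0.061.

0.061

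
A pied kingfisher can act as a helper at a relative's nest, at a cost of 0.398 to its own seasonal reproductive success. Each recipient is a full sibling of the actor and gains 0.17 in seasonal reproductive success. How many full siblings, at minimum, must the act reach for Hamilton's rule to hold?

r to a full sibling = 1/2 (full sibs share both parents — two paths of length 2: r = 2·(1/2)^2 = 1/2).
Hamilton's rule: n·r·B > C  ⇒  n > C/(r·B) = 0.398/(0.5·0.17) = 4.682.
The smallest integer exceeding 4.682 is 5.

5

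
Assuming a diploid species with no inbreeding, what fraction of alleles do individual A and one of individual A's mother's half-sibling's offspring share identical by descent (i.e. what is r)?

0.0625

Each parent–offspring link contributes a factor of 1/2, and independent paths through distinct common ancestors add.
Half first cousins share one grandparent — one path of length 4: r = (1/2)^4 = 1/16.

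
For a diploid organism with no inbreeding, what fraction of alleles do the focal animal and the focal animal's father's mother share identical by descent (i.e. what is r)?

Each parent–offspring link contributes a factor of 1/2, and independent paths through distinct common ancestors add.
Two parent–offspring links: r = (1/2)^2 = 1/4.

0.25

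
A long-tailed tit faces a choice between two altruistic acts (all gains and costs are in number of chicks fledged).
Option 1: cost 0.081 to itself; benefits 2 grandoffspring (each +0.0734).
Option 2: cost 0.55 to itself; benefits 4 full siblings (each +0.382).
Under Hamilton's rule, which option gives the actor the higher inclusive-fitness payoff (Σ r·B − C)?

Option 1: r to a grandoffspring = 0.25.
Option 1: Σ r·B − C = (2·0.25·0.0734) − 0.081 = -0.0443.
Option 2: r to a full sibling = 0.5.
Option 2: Σ r·B − C = (4·0.5·0.382) − 0.55 = 0.214.
Option 2 has the higher net inclusive-fitness payoff.

Option 2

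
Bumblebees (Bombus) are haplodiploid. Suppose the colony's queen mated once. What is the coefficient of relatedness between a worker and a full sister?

Haplodiploid full sisters inherit their father's entire haploid genome identically (contributing 1/2) and on average half of their mother's contribution (1/2 · 1/2 = 1/4); r = 1/2 + 1/4 = 3/4.

0.75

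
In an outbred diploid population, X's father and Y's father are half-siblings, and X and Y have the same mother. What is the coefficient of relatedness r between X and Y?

0.3125

Relatedness sums over independent paths through distinct common ancestors.
X and Y are related in two ways: half first cousins through their fathers (r = 1/16) and half-sibs through their shared mother (r = 1/4).
r = 1/16 + 1/4 = 0.3125.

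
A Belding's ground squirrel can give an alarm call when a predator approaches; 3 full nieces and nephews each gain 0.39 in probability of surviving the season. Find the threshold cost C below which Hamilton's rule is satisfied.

0.2925

r to a full niece or nephew = 0.25 (full aunt/uncle↔niece/nephew: two paths of length 3 through the shared grandparent pair: r = 2·(1/2)^3 = 1/4).
Hamilton's rule: n·r·B > C, so the trait is favored while C < n·r·B = 3·0.25·0.39 = 0.2925.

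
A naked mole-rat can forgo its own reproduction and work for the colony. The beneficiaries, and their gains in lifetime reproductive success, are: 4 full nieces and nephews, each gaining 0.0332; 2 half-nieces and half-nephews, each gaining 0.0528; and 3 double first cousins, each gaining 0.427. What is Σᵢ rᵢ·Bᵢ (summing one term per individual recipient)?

0.36665

r to a full niece or nephew = 0.25 (full aunt/uncle↔niece/nephew: two paths of length 3 through the shared grandparent pair: r = 2·(1/2)^3 = 1/4).
r to a half-niece or half-nephew = 1/8 (half-aunt/uncle↔niece/nephew: one path of length 3: r = (1/2)^3 = 1/8).
r to a double first cousin = 0.25 (double first cousins share both grandparent pairs — four paths of length 4: r = 4·(1/2)^4 = 1/4).
Summing one r·B term per recipient: 4·0.25·0.0332 + 2·0.125·0.0528 + 3·0.25·0.427 = 0.36665.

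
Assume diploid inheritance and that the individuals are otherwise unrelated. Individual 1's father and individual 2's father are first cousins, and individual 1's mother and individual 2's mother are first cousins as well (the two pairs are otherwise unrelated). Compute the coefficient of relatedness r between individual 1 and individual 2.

With two independent routes of shared ancestry, r is the sum of the two contributions.
Individual 1 and individual 2 are related in two ways: second cousins through their fathers (r = 1/32) and second cousins through their mothers (r = 1/32).
r = 1/32 + 1/32 = 0.0625.

0.0625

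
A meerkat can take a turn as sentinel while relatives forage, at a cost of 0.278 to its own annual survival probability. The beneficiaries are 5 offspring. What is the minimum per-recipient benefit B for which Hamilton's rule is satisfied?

r to an offspring = 0.5 (one parent–offspring link: r = (1/2)^1 = 1/2).
Hamilton's rule with n recipients of equal r: n·r·B > C, so B > C/(n·r) = 0.278/(5·0.5) = 0.1112.

0.1112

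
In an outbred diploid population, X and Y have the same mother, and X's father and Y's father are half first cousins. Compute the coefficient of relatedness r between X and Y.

With two independent routes of shared ancestry, r is the sum of the two contributions.
X and Y are related in two ways: half-sibs through their shared mother (r = 1/4) and half second cousins through their fathers (r = 1/64).
r = 1/4 + 1/64 = 17/64 = 0.265625.

0.265625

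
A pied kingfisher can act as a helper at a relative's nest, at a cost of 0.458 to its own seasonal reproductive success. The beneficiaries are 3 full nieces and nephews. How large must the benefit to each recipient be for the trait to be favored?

0.6107

r to a full niece or nephew = 1/4 (full aunt/uncle↔niece/nephew: two paths of length 3 through the shared grandparent pair: r = 2·(1/2)^3 = 1/4).
Hamilton's rule with n recipients of equal r: n·r·B > C, so B > C/(n·r) = 0.458/(3·0.25) = 0.6107.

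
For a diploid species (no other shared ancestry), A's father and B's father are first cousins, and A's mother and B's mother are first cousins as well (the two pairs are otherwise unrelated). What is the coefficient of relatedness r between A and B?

0.0625

Independent pedigree routes through distinct common ancestors add.
A and B are related in two ways: second cousins through their fathers (r = 1/32) and second cousins through their mothers (r = 1/32).
r = 1/32 + 1/32 = 0.0625.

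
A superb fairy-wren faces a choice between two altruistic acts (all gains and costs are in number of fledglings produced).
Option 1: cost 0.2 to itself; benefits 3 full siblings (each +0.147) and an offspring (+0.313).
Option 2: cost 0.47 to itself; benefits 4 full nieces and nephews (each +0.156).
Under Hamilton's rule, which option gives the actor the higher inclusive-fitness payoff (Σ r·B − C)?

Option 1

Option 1: r to a full sibling = 0.5.
Option 1: r to an offspring = 0.5.
Option 1: Σ r·B − C = (3·0.5·0.147 + 1·0.5·0.313) − 0.2 = 0.177.
Option 2: r to a full niece or nephew = 0.25.
Option 2: Σ r·B − C = (4·0.25·0.156) − 0.47 = -0.314.
Option 1 has the higher net inclusive-fitness payoff.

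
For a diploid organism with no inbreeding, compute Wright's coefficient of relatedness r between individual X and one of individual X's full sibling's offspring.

Each parent–offspring link contributes a factor of 1/2, and independent paths through distinct common ancestors add.
Full aunt/uncle↔niece/nephew: two paths of length 3 through the shared grandparent pair: r = 2·(1/2)^3 = 1/4.

0.25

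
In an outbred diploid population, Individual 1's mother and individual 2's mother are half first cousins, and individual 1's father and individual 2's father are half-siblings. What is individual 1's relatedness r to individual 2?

Independent pedigree routes through distinct common ancestors add.
Individual 1 and individual 2 are related in two ways: half second cousins through their mothers (r = 1/64) and half first cousins through their fathers (r = 1/16).
r = 1/64 + 1/16 = 5/64 = 0.078125.

0.078125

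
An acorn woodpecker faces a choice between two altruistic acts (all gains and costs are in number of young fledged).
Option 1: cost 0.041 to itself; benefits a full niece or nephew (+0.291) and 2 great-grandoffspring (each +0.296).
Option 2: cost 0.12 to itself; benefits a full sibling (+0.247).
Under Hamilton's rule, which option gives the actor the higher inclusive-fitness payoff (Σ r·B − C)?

Option 1

Option 1: r to a full niece or nephew = 0.25.
Option 1: r to a great-grandoffspring = 0.125.
Option 1: Σ r·B − C = (1·0.25·0.291 + 2·0.125·0.296) − 0.041 = 0.10575.
Option 2: r to a full sibling = 0.5.
Option 2: Σ r·B − C = (1·0.5·0.247) − 0.12 = 0.0035.
Option 1 has the higher net inclusive-fitness payoff.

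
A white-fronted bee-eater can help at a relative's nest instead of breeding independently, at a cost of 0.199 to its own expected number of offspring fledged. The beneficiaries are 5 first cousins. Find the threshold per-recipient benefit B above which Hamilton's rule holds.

r to a first cousin = 0.125 (first cousins share one grandparent pair — two paths of length 4: r = 2·(1/2)^4 = 1/8).
Hamilton's rule with n recipients of equal r: n·r·B > C, so B > C/(n·r) = 0.199/(5·0.125) = 0.3184.

0.3184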